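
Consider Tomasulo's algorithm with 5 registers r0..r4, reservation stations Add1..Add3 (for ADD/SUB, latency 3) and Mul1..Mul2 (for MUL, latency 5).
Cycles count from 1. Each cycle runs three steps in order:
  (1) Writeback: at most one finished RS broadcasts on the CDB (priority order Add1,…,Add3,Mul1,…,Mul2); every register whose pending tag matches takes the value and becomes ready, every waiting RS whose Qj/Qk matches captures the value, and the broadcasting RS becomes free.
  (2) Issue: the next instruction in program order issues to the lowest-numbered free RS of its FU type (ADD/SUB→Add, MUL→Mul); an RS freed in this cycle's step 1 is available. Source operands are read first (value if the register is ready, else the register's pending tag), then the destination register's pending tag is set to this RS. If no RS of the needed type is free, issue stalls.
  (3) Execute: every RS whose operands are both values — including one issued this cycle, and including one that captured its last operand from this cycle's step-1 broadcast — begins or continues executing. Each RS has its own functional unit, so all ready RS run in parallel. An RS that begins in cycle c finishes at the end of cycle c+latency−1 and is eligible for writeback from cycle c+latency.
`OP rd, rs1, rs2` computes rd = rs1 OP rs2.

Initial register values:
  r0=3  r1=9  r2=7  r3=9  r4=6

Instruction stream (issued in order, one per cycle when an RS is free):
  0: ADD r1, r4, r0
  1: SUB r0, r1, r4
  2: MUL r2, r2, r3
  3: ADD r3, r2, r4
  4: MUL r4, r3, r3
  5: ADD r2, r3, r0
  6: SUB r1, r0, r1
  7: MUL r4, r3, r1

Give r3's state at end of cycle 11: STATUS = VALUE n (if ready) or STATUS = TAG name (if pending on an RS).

STATUS = VALUE 69

c1: issue ADD r1<-Add1 | r0:3,r1:Add1,r2:7,r3:9,r4:6
c2: issue SUB r0<-Add2 | r0:Add2,r1:Add1,r2:7,r3:9,r4:6
c3: issue MUL r2<-Mul1 | r0:Add2,r1:Add1,r2:Mul1,r3:9,r4:6
c4: CDB Add1=9; issue ADD r3<-Add1 | r0:Add2,r1:9,r2:Mul1,r3:Add1,r4:6
c5: issue MUL r4<-Mul2 | r0:Add2,r1:9,r2:Mul1,r3:Add1,r4:Mul2
c6: issue ADD r2<-Add3 | r0:Add2,r1:9,r2:Add3,r3:Add1,r4:Mul2
c7: CDB Add2=3; issue SUB r1<-Add2 | r0:3,r1:Add2,r2:Add3,r3:Add1,r4:Mul2
c8: CDB Mul1=63; issue MUL r4<-Mul1 | r0:3,r1:Add2,r2:Add3,r3:Add1,r4:Mul1
c9: - | r0:3,r1:Add2,r2:Add3,r3:Add1,r4:Mul1
c10: CDB Add2=-6 | r0:3,r1:-6,r2:Add3,r3:Add1,r4:Mul1
c11: CDB Add1=69 | r0:3,r1:-6,r2:Add3,r3:69,r4:Mul1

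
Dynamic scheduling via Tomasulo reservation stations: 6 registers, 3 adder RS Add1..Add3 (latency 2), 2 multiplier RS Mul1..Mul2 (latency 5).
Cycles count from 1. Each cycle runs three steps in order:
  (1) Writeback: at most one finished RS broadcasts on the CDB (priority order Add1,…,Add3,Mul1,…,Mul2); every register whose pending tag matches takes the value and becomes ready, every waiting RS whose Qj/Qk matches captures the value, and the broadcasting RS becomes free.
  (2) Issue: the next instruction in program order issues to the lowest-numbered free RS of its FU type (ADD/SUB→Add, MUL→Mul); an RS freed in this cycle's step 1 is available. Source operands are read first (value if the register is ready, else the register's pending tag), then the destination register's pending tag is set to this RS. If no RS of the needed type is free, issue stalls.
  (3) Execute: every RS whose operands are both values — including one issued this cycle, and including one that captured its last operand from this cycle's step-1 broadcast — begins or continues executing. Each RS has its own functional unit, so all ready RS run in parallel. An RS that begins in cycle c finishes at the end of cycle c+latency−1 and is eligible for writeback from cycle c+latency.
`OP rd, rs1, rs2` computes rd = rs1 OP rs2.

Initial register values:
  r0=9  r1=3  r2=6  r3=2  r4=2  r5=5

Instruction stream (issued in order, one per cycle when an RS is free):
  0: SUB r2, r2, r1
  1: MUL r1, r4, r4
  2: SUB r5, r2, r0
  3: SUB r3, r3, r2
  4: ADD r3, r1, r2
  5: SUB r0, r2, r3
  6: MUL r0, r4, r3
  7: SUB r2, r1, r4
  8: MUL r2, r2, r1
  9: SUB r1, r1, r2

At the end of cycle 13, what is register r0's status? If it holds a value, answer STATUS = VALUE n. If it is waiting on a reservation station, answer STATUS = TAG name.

STATUS = TAG Mul1

  c1: issue SUB r2<-Add1  regs: r0:9,r1:3,r2:Add1,r3:2,r4:2,r5:5
  c2: issue MUL r1<-Mul1  regs: r0:9,r1:Mul1,r2:Add1,r3:2,r4:2,r5:5
  c3: CDB Add1=3; issue SUB r5<-Add1  regs: r0:9,r1:Mul1,r2:3,r3:2,r4:2,r5:Add1
  c4: issue SUB r3<-Add2  regs: r0:9,r1:Mul1,r2:3,r3:Add2,r4:2,r5:Add1
  c5: CDB Add1=-6; issue ADD r3<-Add1  regs: r0:9,r1:Mul1,r2:3,r3:Add1,r4:2,r5:-6
  c6: CDB Add2=-1; issue SUB r0<-Add2  regs: r0:Add2,r1:Mul1,r2:3,r3:Add1,r4:2,r5:-6
  c7: CDB Mul1=4; issue MUL r0<-Mul1  regs: r0:Mul1,r1:4,r2:3,r3:Add1,r4:2,r5:-6
  c8: issue SUB r2<-Add3  regs: r0:Mul1,r1:4,r2:Add3,r3:Add1,r4:2,r5:-6
  c9: CDB Add1=7; issue MUL r2<-Mul2  regs: r0:Mul1,r1:4,r2:Mul2,r3:7,r4:2,r5:-6
  c10: CDB Add3=2; issue SUB r1<-Add1  regs: r0:Mul1,r1:Add1,r2:Mul2,r3:7,r4:2,r5:-6
  c11: CDB Add2=-4  regs: r0:Mul1,r1:Add1,r2:Mul2,r3:7,r4:2,r5:-6
  c12: -  regs: r0:Mul1,r1:Add1,r2:Mul2,r3:7,r4:2,r5:-6
  c13: -  regs: r0:Mul1,r1:Add1,r2:Mul2,r3:7,r4:2,r5:-6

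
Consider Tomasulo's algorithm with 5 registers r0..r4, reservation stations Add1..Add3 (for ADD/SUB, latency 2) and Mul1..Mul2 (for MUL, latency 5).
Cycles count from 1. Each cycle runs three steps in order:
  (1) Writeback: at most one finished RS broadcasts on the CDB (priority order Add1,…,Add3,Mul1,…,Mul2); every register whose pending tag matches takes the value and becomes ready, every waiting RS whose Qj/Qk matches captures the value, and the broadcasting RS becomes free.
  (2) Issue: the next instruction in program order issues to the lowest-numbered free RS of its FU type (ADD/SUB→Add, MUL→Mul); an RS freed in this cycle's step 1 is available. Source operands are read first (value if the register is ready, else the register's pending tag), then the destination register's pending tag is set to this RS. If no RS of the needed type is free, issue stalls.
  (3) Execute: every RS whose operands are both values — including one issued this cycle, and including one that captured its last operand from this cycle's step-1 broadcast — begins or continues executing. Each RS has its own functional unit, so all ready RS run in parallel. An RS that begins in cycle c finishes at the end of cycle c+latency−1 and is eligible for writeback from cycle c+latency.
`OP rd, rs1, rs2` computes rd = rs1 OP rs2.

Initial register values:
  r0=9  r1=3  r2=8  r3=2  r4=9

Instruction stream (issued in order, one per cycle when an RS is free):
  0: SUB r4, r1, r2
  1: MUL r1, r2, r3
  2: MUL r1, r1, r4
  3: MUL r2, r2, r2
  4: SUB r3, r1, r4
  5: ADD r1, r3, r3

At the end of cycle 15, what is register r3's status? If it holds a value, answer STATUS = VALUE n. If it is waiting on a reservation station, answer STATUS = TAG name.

c1: issue SUB r4<-Add1 | r0:9,r1:3,r2:8,r3:2,r4:Add1
c2: issue MUL r1<-Mul1 | r0:9,r1:Mul1,r2:8,r3:2,r4:Add1
c3: CDB Add1=-5; issue MUL r1<-Mul2 | r0:9,r1:Mul2,r2:8,r3:2,r4:-5
c4: stall | r0:9,r1:Mul2,r2:8,r3:2,r4:-5
c5: stall | r0:9,r1:Mul2,r2:8,r3:2,r4:-5
c6: stall | r0:9,r1:Mul2,r2:8,r3:2,r4:-5
c7: CDB Mul1=16; issue MUL r2<-Mul1 | r0:9,r1:Mul2,r2:Mul1,r3:2,r4:-5
c8: issue SUB r3<-Add1 | r0:9,r1:Mul2,r2:Mul1,r3:Add1,r4:-5
c9: issue ADD r1<-Add2 | r0:9,r1:Add2,r2:Mul1,r3:Add1,r4:-5
c10: - | r0:9,r1:Add2,r2:Mul1,r3:Add1,r4:-5
c11: - | r0:9,r1:Add2,r2:Mul1,r3:Add1,r4:-5
c12: CDB Mul1=64 | r0:9,r1:Add2,r2:64,r3:Add1,r4:-5
c13: CDB Mul2=-80 | r0:9,r1:Add2,r2:64,r3:Add1,r4:-5
c14: - | r0:9,r1:Add2,r2:64,r3:Add1,r4:-5
c15: CDB Add1=-75 | r0:9,r1:Add2,r2:64,r3:-75,r4:-5

STATUS = VALUE -75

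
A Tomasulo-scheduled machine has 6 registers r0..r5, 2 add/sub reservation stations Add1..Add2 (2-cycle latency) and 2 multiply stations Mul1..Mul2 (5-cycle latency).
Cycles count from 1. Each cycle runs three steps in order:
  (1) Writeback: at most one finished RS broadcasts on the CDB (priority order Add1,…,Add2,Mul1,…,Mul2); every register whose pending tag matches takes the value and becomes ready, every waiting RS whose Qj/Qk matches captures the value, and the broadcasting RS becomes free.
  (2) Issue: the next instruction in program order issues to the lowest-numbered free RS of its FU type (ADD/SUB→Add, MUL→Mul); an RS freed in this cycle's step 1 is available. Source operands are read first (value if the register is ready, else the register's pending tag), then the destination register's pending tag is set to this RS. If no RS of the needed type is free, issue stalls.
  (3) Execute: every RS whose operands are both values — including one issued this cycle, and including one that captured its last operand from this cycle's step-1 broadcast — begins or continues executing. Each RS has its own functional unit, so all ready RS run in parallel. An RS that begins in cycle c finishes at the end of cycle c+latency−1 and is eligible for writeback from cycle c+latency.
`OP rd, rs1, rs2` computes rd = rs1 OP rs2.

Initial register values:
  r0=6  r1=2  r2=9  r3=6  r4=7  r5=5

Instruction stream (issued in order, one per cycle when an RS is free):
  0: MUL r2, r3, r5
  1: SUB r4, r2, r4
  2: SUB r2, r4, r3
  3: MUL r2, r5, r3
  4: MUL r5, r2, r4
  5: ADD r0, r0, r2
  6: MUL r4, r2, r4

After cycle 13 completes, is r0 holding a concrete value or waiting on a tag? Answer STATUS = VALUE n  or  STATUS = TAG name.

STATUS = VALUE 36

c1: issue MUL r2<-Mul1 | r0:6,r1:2,r2:Mul1,r3:6,r4:7,r5:5
c2: issue SUB r4<-Add1 | r0:6,r1:2,r2:Mul1,r3:6,r4:Add1,r5:5
c3: issue SUB r2<-Add2 | r0:6,r1:2,r2:Add2,r3:6,r4:Add1,r5:5
c4: issue MUL r2<-Mul2 | r0:6,r1:2,r2:Mul2,r3:6,r4:Add1,r5:5
c5: stall | r0:6,r1:2,r2:Mul2,r3:6,r4:Add1,r5:5
c6: CDB Mul1=30; issue MUL r5<-Mul1 | r0:6,r1:2,r2:Mul2,r3:6,r4:Add1,r5:Mul1
c7: stall | r0:6,r1:2,r2:Mul2,r3:6,r4:Add1,r5:Mul1
c8: CDB Add1=23; issue ADD r0<-Add1 | r0:Add1,r1:2,r2:Mul2,r3:6,r4:23,r5:Mul1
c9: CDB Mul2=30; issue MUL r4<-Mul2 | r0:Add1,r1:2,r2:30,r3:6,r4:Mul2,r5:Mul1
c10: CDB Add2=17 | r0:Add1,r1:2,r2:30,r3:6,r4:Mul2,r5:Mul1
c11: CDB Add1=36 | r0:36,r1:2,r2:30,r3:6,r4:Mul2,r5:Mul1
c12: - | r0:36,r1:2,r2:30,r3:6,r4:Mul2,r5:Mul1
c13: - | r0:36,r1:2,r2:30,r3:6,r4:Mul2,r5:Mul1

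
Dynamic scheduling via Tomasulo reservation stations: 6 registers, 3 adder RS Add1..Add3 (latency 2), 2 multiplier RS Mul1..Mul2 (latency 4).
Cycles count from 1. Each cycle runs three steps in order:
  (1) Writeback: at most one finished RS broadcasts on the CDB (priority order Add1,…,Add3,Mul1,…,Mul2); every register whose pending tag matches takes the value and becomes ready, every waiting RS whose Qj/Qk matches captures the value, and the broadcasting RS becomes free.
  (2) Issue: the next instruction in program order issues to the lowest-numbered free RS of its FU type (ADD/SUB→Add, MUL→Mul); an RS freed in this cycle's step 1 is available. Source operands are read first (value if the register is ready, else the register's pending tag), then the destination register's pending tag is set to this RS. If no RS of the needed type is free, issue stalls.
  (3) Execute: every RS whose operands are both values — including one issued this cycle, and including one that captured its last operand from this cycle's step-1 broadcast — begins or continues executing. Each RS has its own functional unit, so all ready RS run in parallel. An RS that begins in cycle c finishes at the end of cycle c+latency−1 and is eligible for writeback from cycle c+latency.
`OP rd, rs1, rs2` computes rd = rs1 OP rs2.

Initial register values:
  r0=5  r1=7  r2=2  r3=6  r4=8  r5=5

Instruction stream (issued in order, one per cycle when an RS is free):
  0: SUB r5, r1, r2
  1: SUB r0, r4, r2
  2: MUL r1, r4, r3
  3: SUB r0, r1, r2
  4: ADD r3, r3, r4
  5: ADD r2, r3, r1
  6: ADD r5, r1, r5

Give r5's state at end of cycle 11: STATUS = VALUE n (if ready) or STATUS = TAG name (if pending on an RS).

STATUS = VALUE 53

cycle 1: issue SUB r5<-Add1 // r0:5,r1:7,r2:2,r3:6,r4:8,r5:Add1
cycle 2: issue SUB r0<-Add2 // r0:Add2,r1:7,r2:2,r3:6,r4:8,r5:Add1
cycle 3: CDB Add1=5; issue MUL r1<-Mul1 // r0:Add2,r1:Mul1,r2:2,r3:6,r4:8,r5:5
cycle 4: CDB Add2=6; issue SUB r0<-Add1 // r0:Add1,r1:Mul1,r2:2,r3:6,r4:8,r5:5
cycle 5: issue ADD r3<-Add2 // r0:Add1,r1:Mul1,r2:2,r3:Add2,r4:8,r5:5
cycle 6: issue ADD r2<-Add3 // r0:Add1,r1:Mul1,r2:Add3,r3:Add2,r4:8,r5:5
cycle 7: CDB Add2=14; issue ADD r5<-Add2 // r0:Add1,r1:Mul1,r2:Add3,r3:14,r4:8,r5:Add2
cycle 8: CDB Mul1=48 // r0:Add1,r1:48,r2:Add3,r3:14,r4:8,r5:Add2
cycle 9: - // r0:Add1,r1:48,r2:Add3,r3:14,r4:8,r5:Add2
cycle 10: CDB Add1=46 // r0:46,r1:48,r2:Add3,r3:14,r4:8,r5:Add2
cycle 11: CDB Add2=53 // r0:46,r1:48,r2:Add3,r3:14,r4:8,r5:53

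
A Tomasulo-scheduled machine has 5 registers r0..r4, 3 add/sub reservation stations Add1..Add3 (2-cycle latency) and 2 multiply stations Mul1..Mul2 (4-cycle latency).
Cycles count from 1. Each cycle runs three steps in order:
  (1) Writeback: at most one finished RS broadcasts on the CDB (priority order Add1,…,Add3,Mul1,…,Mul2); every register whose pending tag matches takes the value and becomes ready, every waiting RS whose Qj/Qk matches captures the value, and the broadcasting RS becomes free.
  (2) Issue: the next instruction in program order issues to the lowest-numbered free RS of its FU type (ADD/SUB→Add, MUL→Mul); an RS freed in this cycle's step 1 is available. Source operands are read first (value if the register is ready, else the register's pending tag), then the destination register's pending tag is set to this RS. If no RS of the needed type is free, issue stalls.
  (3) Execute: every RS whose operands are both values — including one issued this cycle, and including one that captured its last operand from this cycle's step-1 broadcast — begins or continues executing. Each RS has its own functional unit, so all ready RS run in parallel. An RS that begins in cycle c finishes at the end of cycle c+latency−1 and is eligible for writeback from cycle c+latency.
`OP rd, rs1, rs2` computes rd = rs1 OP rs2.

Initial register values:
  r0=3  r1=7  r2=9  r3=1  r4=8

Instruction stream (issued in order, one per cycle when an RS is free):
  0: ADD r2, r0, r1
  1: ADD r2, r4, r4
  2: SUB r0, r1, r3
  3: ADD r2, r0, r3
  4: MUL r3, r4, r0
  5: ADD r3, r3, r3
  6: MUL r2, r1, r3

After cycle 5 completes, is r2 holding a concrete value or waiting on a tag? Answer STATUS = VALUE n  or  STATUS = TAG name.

STATUS = TAG Add2

cycle 1: issue ADD r2<-Add1 // r0:3,r1:7,r2:Add1,r3:1,r4:8
cycle 2: issue ADD r2<-Add2 // r0:3,r1:7,r2:Add2,r3:1,r4:8
cycle 3: CDB Add1=10; issue SUB r0<-Add1 // r0:Add1,r1:7,r2:Add2,r3:1,r4:8
cycle 4: CDB Add2=16; issue ADD r2<-Add2 // r0:Add1,r1:7,r2:Add2,r3:1,r4:8
cycle 5: CDB Add1=6; issue MUL r3<-Mul1 // r0:6,r1:7,r2:Add2,r3:Mul1,r4:8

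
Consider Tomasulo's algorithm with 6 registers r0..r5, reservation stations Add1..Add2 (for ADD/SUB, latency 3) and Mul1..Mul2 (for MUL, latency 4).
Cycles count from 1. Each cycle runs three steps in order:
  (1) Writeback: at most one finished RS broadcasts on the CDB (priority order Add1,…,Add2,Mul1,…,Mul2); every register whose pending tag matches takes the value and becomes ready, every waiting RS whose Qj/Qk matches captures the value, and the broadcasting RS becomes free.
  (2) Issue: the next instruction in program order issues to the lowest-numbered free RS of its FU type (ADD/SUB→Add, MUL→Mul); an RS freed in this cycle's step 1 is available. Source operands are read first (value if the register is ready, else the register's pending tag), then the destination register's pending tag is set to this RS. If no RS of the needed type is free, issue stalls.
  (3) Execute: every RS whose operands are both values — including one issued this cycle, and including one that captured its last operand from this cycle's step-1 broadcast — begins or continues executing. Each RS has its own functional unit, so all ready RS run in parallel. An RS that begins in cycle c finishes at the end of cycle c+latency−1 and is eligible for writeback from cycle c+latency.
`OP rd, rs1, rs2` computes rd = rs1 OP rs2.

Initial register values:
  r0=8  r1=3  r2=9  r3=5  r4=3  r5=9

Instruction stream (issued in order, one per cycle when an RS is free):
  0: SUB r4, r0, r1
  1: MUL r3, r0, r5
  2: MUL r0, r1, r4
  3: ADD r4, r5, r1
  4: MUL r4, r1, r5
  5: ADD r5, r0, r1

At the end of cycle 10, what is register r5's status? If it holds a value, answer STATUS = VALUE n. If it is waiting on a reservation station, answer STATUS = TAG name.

STATUS = TAG Add1

c1: issue SUB r4<-Add1 | r0:8,r1:3,r2:9,r3:5,r4:Add1,r5:9
c2: issue MUL r3<-Mul1 | r0:8,r1:3,r2:9,r3:Mul1,r4:Add1,r5:9
c3: issue MUL r0<-Mul2 | r0:Mul2,r1:3,r2:9,r3:Mul1,r4:Add1,r5:9
c4: CDB Add1=5; issue ADD r4<-Add1 | r0:Mul2,r1:3,r2:9,r3:Mul1,r4:Add1,r5:9
c5: stall | r0:Mul2,r1:3,r2:9,r3:Mul1,r4:Add1,r5:9
c6: CDB Mul1=72; issue MUL r4<-Mul1 | r0:Mul2,r1:3,r2:9,r3:72,r4:Mul1,r5:9
c7: CDB Add1=12; issue ADD r5<-Add1 | r0:Mul2,r1:3,r2:9,r3:72,r4:Mul1,r5:Add1
c8: CDB Mul2=15 | r0:15,r1:3,r2:9,r3:72,r4:Mul1,r5:Add1
c9: - | r0:15,r1:3,r2:9,r3:72,r4:Mul1,r5:Add1
c10: CDB Mul1=27 | r0:15,r1:3,r2:9,r3:72,r4:27,r5:Add1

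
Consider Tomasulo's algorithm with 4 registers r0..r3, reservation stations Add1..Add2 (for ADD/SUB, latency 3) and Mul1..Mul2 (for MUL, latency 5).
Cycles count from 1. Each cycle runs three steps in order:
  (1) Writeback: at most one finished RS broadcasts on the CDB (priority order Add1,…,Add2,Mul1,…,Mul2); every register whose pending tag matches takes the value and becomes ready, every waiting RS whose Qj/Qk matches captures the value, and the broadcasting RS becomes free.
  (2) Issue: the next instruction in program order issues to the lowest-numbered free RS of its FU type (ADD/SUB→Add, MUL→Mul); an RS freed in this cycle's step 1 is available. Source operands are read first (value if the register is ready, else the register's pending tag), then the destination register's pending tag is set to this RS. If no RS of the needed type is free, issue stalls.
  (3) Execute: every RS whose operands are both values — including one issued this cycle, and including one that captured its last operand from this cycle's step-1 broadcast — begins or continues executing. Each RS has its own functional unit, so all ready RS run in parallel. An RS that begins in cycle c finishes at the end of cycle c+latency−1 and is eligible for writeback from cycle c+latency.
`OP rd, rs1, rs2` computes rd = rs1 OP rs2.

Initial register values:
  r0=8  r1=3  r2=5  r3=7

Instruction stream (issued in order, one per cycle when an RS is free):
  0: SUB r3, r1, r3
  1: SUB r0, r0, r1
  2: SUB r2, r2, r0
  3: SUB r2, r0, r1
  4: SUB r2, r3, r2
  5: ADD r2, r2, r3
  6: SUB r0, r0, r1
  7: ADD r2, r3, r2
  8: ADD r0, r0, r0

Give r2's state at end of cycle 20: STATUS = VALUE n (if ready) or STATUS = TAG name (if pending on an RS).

cycle 1: issue SUB r3<-Add1 // r0:8,r1:3,r2:5,r3:Add1
cycle 2: issue SUB r0<-Add2 // r0:Add2,r1:3,r2:5,r3:Add1
cycle 3: stall // r0:Add2,r1:3,r2:5,r3:Add1
cycle 4: CDB Add1=-4; issue SUB r2<-Add1 // r0:Add2,r1:3,r2:Add1,r3:-4
cycle 5: CDB Add2=5; issue SUB r2<-Add2 // r0:5,r1:3,r2:Add2,r3:-4
cycle 6: stall // r0:5,r1:3,r2:Add2,r3:-4
cycle 7: stall // r0:5,r1:3,r2:Add2,r3:-4
cycle 8: CDB Add1=0; issue SUB r2<-Add1 // r0:5,r1:3,r2:Add1,r3:-4
cycle 9: CDB Add2=2; issue ADD r2<-Add2 // r0:5,r1:3,r2:Add2,r3:-4
cycle 10: stall // r0:5,r1:3,r2:Add2,r3:-4
cycle 11: stall // r0:5,r1:3,r2:Add2,r3:-4
cycle 12: CDB Add1=-6; issue SUB r0<-Add1 // r0:Add1,r1:3,r2:Add2,r3:-4
cycle 13: stall // r0:Add1,r1:3,r2:Add2,r3:-4
cycle 14: stall // r0:Add1,r1:3,r2:Add2,r3:-4
cycle 15: CDB Add1=2; issue ADD r2<-Add1 // r0:2,r1:3,r2:Add1,r3:-4
cycle 16: CDB Add2=-10; issue ADD r0<-Add2 // r0:Add2,r1:3,r2:Add1,r3:-4
cycle 17: - // r0:Add2,r1:3,r2:Add1,r3:-4
cycle 18: - // r0:Add2,r1:3,r2:Add1,r3:-4
cycle 19: CDB Add1=-14 // r0:Add2,r1:3,r2:-14,r3:-4
cycle 20: CDB Add2=4 // r0:4,r1:3,r2:-14,r3:-4

STATUS = VALUE -14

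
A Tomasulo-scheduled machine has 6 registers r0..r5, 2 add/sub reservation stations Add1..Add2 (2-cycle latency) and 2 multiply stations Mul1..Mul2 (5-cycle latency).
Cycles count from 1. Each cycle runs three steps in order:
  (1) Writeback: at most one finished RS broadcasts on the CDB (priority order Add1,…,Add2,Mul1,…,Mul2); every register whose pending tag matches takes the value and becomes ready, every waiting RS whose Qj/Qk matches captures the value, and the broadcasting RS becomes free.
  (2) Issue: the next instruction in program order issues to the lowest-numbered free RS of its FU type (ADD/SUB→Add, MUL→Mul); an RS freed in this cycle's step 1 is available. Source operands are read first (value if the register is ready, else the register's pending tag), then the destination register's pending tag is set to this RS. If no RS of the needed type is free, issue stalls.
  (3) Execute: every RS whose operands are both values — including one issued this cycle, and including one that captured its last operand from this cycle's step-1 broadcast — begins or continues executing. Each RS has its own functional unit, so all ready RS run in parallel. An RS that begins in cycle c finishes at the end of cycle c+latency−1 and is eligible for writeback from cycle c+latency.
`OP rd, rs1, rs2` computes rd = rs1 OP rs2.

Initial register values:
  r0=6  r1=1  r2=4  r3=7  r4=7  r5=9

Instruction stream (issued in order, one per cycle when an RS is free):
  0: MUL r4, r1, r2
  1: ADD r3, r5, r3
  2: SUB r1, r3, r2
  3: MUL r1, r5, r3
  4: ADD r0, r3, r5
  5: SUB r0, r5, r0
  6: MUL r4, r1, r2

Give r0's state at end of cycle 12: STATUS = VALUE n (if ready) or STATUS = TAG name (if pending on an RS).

STATUS = VALUE -16

  c1: issue MUL r4<-Mul1  regs: r0:6,r1:1,r2:4,r3:7,r4:Mul1,r5:9
  c2: issue ADD r3<-Add1  regs: r0:6,r1:1,r2:4,r3:Add1,r4:Mul1,r5:9
  c3: issue SUB r1<-Add2  regs: r0:6,r1:Add2,r2:4,r3:Add1,r4:Mul1,r5:9
  c4: CDB Add1=16; issue MUL r1<-Mul2  regs: r0:6,r1:Mul2,r2:4,r3:16,r4:Mul1,r5:9
  c5: issue ADD r0<-Add1  regs: r0:Add1,r1:Mul2,r2:4,r3:16,r4:Mul1,r5:9
  c6: CDB Add2=12; issue SUB r0<-Add2  regs: r0:Add2,r1:Mul2,r2:4,r3:16,r4:Mul1,r5:9
  c7: CDB Add1=25; stall  regs: r0:Add2,r1:Mul2,r2:4,r3:16,r4:Mul1,r5:9
  c8: CDB Mul1=4; issue MUL r4<-Mul1  regs: r0:Add2,r1:Mul2,r2:4,r3:16,r4:Mul1,r5:9
  c9: CDB Add2=-16  regs: r0:-16,r1:Mul2,r2:4,r3:16,r4:Mul1,r5:9
  c10: CDB Mul2=144  regs: r0:-16,r1:144,r2:4,r3:16,r4:Mul1,r5:9
  c11: -  regs: r0:-16,r1:144,r2:4,r3:16,r4:Mul1,r5:9
  c12: -  regs: r0:-16,r1:144,r2:4,r3:16,r4:Mul1,r5:9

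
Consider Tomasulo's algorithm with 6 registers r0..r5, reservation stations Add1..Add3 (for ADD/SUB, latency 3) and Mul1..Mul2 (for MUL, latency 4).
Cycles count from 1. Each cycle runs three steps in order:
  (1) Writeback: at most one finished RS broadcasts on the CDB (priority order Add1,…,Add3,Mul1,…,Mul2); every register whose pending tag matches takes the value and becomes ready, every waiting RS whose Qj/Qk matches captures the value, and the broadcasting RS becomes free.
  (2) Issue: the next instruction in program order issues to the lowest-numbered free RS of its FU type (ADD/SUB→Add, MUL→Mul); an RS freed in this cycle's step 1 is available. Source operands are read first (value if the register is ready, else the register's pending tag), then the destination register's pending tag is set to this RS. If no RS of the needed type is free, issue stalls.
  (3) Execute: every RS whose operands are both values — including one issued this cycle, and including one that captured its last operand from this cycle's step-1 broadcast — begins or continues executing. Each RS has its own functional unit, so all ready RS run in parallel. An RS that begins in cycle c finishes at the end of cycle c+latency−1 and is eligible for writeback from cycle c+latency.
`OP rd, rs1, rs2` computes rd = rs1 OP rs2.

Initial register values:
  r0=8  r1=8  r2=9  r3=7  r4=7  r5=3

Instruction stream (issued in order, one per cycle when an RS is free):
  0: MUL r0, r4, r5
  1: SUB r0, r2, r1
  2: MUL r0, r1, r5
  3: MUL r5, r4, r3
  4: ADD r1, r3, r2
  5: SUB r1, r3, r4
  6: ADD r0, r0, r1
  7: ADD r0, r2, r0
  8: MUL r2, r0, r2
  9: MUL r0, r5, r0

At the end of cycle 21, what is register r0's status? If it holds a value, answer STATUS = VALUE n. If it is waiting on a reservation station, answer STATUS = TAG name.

STATUS = VALUE 1617

c1: issue MUL r0<-Mul1 | r0:Mul1,r1:8,r2:9,r3:7,r4:7,r5:3
c2: issue SUB r0<-Add1 | r0:Add1,r1:8,r2:9,r3:7,r4:7,r5:3
c3: issue MUL r0<-Mul2 | r0:Mul2,r1:8,r2:9,r3:7,r4:7,r5:3
c4: stall | r0:Mul2,r1:8,r2:9,r3:7,r4:7,r5:3
c5: CDB Add1=1; stall | r0:Mul2,r1:8,r2:9,r3:7,r4:7,r5:3
c6: CDB Mul1=21; issue MUL r5<-Mul1 | r0:Mul2,r1:8,r2:9,r3:7,r4:7,r5:Mul1
c7: CDB Mul2=24; issue ADD r1<-Add1 | r0:24,r1:Add1,r2:9,r3:7,r4:7,r5:Mul1
c8: issue SUB r1<-Add2 | r0:24,r1:Add2,r2:9,r3:7,r4:7,r5:Mul1
c9: issue ADD r0<-Add3 | r0:Add3,r1:Add2,r2:9,r3:7,r4:7,r5:Mul1
c10: CDB Add1=16; issue ADD r0<-Add1 | r0:Add1,r1:Add2,r2:9,r3:7,r4:7,r5:Mul1
c11: CDB Add2=0; issue MUL r2<-Mul2 | r0:Add1,r1:0,r2:Mul2,r3:7,r4:7,r5:Mul1
c12: CDB Mul1=49; issue MUL r0<-Mul1 | r0:Mul1,r1:0,r2:Mul2,r3:7,r4:7,r5:49
c13: - | r0:Mul1,r1:0,r2:Mul2,r3:7,r4:7,r5:49
c14: CDB Add3=24 | r0:Mul1,r1:0,r2:Mul2,r3:7,r4:7,r5:49
c15: - | r0:Mul1,r1:0,r2:Mul2,r3:7,r4:7,r5:49
c16: - | r0:Mul1,r1:0,r2:Mul2,r3:7,r4:7,r5:49
c17: CDB Add1=33 | r0:Mul1,r1:0,r2:Mul2,r3:7,r4:7,r5:49
c18: - | r0:Mul1,r1:0,r2:Mul2,r3:7,r4:7,r5:49
c19: - | r0:Mul1,r1:0,r2:Mul2,r3:7,r4:7,r5:49
c20: - | r0:Mul1,r1:0,r2:Mul2,r3:7,r4:7,r5:49
c21: CDB Mul1=1617 | r0:1617,r1:0,r2:Mul2,r3:7,r4:7,r5:49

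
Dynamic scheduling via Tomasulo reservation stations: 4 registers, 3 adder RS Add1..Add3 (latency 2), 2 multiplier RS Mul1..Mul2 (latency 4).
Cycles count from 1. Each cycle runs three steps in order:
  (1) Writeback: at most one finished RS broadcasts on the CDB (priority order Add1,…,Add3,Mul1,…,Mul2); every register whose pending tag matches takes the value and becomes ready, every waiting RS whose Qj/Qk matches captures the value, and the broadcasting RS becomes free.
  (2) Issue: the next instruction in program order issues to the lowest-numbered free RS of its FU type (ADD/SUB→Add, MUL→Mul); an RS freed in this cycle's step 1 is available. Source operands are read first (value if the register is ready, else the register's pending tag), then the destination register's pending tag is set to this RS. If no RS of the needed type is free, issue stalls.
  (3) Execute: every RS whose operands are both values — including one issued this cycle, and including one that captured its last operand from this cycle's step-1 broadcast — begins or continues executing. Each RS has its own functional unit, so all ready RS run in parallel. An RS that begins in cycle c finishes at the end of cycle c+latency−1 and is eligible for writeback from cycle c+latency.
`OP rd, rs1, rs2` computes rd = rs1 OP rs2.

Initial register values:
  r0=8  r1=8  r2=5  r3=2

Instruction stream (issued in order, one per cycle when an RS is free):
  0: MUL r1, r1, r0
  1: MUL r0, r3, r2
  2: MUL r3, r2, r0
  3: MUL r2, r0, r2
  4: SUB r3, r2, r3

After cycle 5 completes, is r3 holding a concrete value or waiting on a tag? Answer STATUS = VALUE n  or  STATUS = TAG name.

STATUS = TAG Mul1

cycle 1: issue MUL r1<-Mul1 // r0:8,r1:Mul1,r2:5,r3:2
cycle 2: issue MUL r0<-Mul2 // r0:Mul2,r1:Mul1,r2:5,r3:2
cycle 3: stall // r0:Mul2,r1:Mul1,r2:5,r3:2
cycle 4: stall // r0:Mul2,r1:Mul1,r2:5,r3:2
cycle 5: CDB Mul1=64; issue MUL r3<-Mul1 // r0:Mul2,r1:64,r2:5,r3:Mul1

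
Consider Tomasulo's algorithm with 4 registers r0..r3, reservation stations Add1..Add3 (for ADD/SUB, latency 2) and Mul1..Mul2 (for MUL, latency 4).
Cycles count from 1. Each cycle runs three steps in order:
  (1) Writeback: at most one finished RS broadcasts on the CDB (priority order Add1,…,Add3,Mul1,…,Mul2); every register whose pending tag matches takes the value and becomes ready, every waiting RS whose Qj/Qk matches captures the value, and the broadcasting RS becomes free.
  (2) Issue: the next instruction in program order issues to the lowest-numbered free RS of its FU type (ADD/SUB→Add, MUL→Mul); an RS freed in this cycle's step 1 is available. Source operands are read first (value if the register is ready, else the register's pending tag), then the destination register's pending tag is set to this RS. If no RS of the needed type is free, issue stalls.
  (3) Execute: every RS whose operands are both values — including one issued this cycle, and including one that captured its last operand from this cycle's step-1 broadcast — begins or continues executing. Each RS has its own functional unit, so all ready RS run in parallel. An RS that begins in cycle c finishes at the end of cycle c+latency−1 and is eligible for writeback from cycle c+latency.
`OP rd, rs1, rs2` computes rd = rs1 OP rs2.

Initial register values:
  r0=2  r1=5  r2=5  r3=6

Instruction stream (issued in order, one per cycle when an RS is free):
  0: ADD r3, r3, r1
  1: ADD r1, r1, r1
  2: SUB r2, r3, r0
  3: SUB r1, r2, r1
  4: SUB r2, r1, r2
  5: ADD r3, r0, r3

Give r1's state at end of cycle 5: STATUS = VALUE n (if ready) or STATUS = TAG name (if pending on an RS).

cycle 1: issue ADD r3<-Add1 // r0:2,r1:5,r2:5,r3:Add1
cycle 2: issue ADD r1<-Add2 // r0:2,r1:Add2,r2:5,r3:Add1
cycle 3: CDB Add1=11; issue SUB r2<-Add1 // r0:2,r1:Add2,r2:Add1,r3:11
cycle 4: CDB Add2=10; issue SUB r1<-Add2 // r0:2,r1:Add2,r2:Add1,r3:11
cycle 5: CDB Add1=9; issue SUB r2<-Add1 // r0:2,r1:Add2,r2:Add1,r3:11

STATUS = TAG Add2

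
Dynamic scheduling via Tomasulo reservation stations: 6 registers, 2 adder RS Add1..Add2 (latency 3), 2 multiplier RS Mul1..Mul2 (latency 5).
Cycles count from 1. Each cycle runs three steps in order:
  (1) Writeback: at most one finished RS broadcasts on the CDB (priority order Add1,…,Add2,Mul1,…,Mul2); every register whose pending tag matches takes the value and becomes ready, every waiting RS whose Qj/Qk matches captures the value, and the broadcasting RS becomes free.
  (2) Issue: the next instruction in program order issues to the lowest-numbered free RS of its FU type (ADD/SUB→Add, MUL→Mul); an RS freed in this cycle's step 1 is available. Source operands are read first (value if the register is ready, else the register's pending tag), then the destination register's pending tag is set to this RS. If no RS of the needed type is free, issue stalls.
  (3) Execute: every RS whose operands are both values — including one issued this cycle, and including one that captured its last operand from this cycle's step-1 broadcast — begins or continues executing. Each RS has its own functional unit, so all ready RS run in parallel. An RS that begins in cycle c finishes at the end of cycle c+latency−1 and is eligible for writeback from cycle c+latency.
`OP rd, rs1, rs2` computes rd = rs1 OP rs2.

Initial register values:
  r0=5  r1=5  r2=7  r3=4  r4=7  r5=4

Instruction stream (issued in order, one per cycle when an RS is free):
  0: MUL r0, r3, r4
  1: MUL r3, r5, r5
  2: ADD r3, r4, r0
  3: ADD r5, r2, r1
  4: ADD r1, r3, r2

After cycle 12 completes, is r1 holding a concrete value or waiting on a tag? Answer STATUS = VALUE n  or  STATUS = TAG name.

STATUS = VALUE 42

cycle 1: issue MUL r0<-Mul1 // r0:Mul1,r1:5,r2:7,r3:4,r4:7,r5:4
cycle 2: issue MUL r3<-Mul2 // r0:Mul1,r1:5,r2:7,r3:Mul2,r4:7,r5:4
cycle 3: issue ADD r3<-Add1 // r0:Mul1,r1:5,r2:7,r3:Add1,r4:7,r5:4
cycle 4: issue ADD r5<-Add2 // r0:Mul1,r1:5,r2:7,r3:Add1,r4:7,r5:Add2
cycle 5: stall // r0:Mul1,r1:5,r2:7,r3:Add1,r4:7,r5:Add2
cycle 6: CDB Mul1=28; stall // r0:28,r1:5,r2:7,r3:Add1,r4:7,r5:Add2
cycle 7: CDB Add2=12; issue ADD r1<-Add2 // r0:28,r1:Add2,r2:7,r3:Add1,r4:7,r5:12
cycle 8: CDB Mul2=16 // r0:28,r1:Add2,r2:7,r3:Add1,r4:7,r5:12
cycle 9: CDB Add1=35 // r0:28,r1:Add2,r2:7,r3:35,r4:7,r5:12
cycle 10: - // r0:28,r1:Add2,r2:7,r3:35,r4:7,r5:12
cycle 11: - // r0:28,r1:Add2,r2:7,r3:35,r4:7,r5:12
cycle 12: CDB Add2=42 // r0:28,r1:42,r2:7,r3:35,r4:7,r5:12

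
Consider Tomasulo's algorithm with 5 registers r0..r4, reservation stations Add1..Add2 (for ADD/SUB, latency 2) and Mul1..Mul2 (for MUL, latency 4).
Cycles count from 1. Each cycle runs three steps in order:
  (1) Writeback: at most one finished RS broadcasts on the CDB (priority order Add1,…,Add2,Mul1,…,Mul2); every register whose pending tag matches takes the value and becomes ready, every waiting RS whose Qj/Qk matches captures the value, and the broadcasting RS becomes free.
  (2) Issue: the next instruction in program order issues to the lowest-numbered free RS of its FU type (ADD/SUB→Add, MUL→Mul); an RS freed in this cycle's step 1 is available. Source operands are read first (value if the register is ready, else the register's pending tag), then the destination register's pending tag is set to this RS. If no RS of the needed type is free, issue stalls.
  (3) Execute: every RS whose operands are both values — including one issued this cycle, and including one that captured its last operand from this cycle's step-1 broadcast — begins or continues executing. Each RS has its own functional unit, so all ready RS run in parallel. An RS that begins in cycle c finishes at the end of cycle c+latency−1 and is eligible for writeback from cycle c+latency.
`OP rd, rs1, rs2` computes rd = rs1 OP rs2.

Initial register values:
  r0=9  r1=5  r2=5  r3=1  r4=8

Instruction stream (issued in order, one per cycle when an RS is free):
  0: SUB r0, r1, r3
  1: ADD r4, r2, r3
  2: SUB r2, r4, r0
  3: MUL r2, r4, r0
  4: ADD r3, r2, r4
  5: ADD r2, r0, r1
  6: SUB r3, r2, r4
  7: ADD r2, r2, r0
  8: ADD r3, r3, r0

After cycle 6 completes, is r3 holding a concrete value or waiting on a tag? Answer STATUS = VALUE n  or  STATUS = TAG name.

c1: issue SUB r0<-Add1 | r0:Add1,r1:5,r2:5,r3:1,r4:8
c2: issue ADD r4<-Add2 | r0:Add1,r1:5,r2:5,r3:1,r4:Add2
c3: CDB Add1=4; issue SUB r2<-Add1 | r0:4,r1:5,r2:Add1,r3:1,r4:Add2
c4: CDB Add2=6; issue MUL r2<-Mul1 | r0:4,r1:5,r2:Mul1,r3:1,r4:6
c5: issue ADD r3<-Add2 | r0:4,r1:5,r2:Mul1,r3:Add2,r4:6
c6: CDB Add1=2; issue ADD r2<-Add1 | r0:4,r1:5,r2:Add1,r3:Add2,r4:6

STATUS = TAG Add2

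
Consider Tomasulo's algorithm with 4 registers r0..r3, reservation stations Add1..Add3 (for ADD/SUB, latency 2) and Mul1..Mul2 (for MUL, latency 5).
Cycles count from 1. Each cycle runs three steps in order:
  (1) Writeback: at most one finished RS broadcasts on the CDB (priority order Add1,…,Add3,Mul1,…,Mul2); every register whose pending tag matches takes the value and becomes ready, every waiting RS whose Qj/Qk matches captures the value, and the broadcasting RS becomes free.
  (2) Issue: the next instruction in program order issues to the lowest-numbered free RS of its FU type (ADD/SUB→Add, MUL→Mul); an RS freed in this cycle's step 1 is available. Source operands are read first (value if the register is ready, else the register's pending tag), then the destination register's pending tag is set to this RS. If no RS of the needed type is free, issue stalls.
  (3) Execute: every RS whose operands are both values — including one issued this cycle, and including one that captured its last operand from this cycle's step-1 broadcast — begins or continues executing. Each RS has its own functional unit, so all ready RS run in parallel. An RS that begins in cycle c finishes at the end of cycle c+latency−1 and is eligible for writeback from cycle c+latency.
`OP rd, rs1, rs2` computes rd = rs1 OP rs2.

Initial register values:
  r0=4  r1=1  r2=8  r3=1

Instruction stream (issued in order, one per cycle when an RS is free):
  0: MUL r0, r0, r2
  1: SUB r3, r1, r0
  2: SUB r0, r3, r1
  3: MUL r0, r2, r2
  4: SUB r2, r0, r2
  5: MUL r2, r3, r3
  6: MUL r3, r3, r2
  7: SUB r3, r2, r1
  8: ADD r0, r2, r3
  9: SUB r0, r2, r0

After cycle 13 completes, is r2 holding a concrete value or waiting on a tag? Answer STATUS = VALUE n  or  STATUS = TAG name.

c1: issue MUL r0<-Mul1 | r0:Mul1,r1:1,r2:8,r3:1
c2: issue SUB r3<-Add1 | r0:Mul1,r1:1,r2:8,r3:Add1
c3: issue SUB r0<-Add2 | r0:Add2,r1:1,r2:8,r3:Add1
c4: issue MUL r0<-Mul2 | r0:Mul2,r1:1,r2:8,r3:Add1
c5: issue SUB r2<-Add3 | r0:Mul2,r1:1,r2:Add3,r3:Add1
c6: CDB Mul1=32; issue MUL r2<-Mul1 | r0:Mul2,r1:1,r2:Mul1,r3:Add1
c7: stall | r0:Mul2,r1:1,r2:Mul1,r3:Add1
c8: CDB Add1=-31; stall | r0:Mul2,r1:1,r2:Mul1,r3:-31
c9: CDB Mul2=64; issue MUL r3<-Mul2 | r0:64,r1:1,r2:Mul1,r3:Mul2
c10: CDB Add2=-32; issue SUB r3<-Add1 | r0:64,r1:1,r2:Mul1,r3:Add1
c11: CDB Add3=56; issue ADD r0<-Add2 | r0:Add2,r1:1,r2:Mul1,r3:Add1
c12: issue SUB r0<-Add3 | r0:Add3,r1:1,r2:Mul1,r3:Add1
c13: CDB Mul1=961 | r0:Add3,r1:1,r2:961,r3:Add1

STATUS = VALUE 961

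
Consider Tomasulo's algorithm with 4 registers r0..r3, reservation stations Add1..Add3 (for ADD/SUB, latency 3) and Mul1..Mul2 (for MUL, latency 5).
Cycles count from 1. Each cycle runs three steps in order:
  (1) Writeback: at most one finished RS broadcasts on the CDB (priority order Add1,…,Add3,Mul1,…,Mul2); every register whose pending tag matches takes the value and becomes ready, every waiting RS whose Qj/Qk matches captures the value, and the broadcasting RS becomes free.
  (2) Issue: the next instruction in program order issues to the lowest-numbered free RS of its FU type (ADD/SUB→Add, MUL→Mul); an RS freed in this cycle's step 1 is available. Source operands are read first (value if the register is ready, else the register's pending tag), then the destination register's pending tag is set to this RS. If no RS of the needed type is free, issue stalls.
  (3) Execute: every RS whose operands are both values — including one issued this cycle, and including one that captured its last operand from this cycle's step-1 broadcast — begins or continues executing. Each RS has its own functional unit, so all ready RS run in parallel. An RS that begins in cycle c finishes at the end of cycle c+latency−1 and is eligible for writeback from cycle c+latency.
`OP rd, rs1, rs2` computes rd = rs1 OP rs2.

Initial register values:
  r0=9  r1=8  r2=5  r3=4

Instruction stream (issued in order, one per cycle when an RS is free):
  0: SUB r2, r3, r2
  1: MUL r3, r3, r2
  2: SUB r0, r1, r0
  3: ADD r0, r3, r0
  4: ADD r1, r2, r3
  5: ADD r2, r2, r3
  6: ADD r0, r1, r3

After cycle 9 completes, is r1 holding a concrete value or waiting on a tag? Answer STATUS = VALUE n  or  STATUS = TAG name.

  c1: issue SUB r2<-Add1  regs: r0:9,r1:8,r2:Add1,r3:4
  c2: issue MUL r3<-Mul1  regs: r0:9,r1:8,r2:Add1,r3:Mul1
  c3: issue SUB r0<-Add2  regs: r0:Add2,r1:8,r2:Add1,r3:Mul1
  c4: CDB Add1=-1; issue ADD r0<-Add1  regs: r0:Add1,r1:8,r2:-1,r3:Mul1
  c5: issue ADD r1<-Add3  regs: r0:Add1,r1:Add3,r2:-1,r3:Mul1
  c6: CDB Add2=-1; issue ADD r2<-Add2  regs: r0:Add1,r1:Add3,r2:Add2,r3:Mul1
  c7: stall  regs: r0:Add1,r1:Add3,r2:Add2,r3:Mul1
  c8: stall  regs: r0:Add1,r1:Add3,r2:Add2,r3:Mul1
  c9: CDB Mul1=-4; stall  regs: r0:Add1,r1:Add3,r2:Add2,r3:-4

STATUS = TAG Add3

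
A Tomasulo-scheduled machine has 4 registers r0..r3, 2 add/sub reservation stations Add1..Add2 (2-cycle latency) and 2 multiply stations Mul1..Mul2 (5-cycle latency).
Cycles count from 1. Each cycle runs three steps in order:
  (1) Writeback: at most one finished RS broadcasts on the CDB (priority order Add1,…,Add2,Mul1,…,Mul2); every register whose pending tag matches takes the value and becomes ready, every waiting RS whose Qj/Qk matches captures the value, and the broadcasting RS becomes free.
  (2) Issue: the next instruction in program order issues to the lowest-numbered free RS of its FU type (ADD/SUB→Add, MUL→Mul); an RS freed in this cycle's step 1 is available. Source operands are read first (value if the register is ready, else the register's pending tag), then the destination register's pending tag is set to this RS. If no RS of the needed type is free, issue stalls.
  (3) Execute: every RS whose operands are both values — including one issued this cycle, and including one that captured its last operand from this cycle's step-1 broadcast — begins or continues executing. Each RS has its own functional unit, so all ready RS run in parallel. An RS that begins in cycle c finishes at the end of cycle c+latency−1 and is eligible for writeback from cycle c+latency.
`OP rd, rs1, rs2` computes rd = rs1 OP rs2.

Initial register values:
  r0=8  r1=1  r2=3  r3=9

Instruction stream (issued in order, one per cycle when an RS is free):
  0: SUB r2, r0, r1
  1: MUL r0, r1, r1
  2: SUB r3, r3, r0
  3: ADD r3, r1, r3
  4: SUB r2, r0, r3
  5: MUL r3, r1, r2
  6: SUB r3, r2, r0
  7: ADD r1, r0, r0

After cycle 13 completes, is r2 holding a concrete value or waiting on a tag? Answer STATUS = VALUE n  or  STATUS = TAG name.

cycle 1: issue SUB r2<-Add1 // r0:8,r1:1,r2:Add1,r3:9
cycle 2: issue MUL r0<-Mul1 // r0:Mul1,r1:1,r2:Add1,r3:9
cycle 3: CDB Add1=7; issue SUB r3<-Add1 // r0:Mul1,r1:1,r2:7,r3:Add1
cycle 4: issue ADD r3<-Add2 // r0:Mul1,r1:1,r2:7,r3:Add2
cycle 5: stall // r0:Mul1,r1:1,r2:7,r3:Add2
cycle 6: stall // r0:Mul1,r1:1,r2:7,r3:Add2
cycle 7: CDB Mul1=1; stall // r0:1,r1:1,r2:7,r3:Add2
cycle 8: stall // r0:1,r1:1,r2:7,r3:Add2
cycle 9: CDB Add1=8; issue SUB r2<-Add1 // r0:1,r1:1,r2:Add1,r3:Add2
cycle 10: issue MUL r3<-Mul1 // r0:1,r1:1,r2:Add1,r3:Mul1
cycle 11: CDB Add2=9; issue SUB r3<-Add2 // r0:1,r1:1,r2:Add1,r3:Add2
cycle 12: stall // r0:1,r1:1,r2:Add1,r3:Add2
cycle 13: CDB Add1=-8; issue ADD r1<-Add1 // r0:1,r1:Add1,r2:-8,r3:Add2

STATUS = VALUE -8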